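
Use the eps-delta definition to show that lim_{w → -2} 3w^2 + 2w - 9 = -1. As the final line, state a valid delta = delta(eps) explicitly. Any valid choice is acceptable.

delta = min(1, eps/13)

Let eps > 0 be given. We want delta > 0 such that 0 < |w + 2| < delta implies |(3w^2 + 2w - 9) + 1| < eps.
(3w^2 + 2w - 9) + 1 = 3w^2 + 2w - 8 = (w + 2)(3w - 4).
So |(3w^2 + 2w - 9) + 1| = |w + 2|·|3w - 4|.
Require delta ≤ 1. Then |w + 2| < 1 gives |w| < 3, and by the triangle inequality |3w - 4| ≤ 3·3 + 4 = 13.
Hence |(3w^2 + 2w - 9) + 1| ≤ 13|w + 2| < eps provided |w + 2| < eps/13.
Take delta = min(1, eps/13). Then 0 < |w + 2| < delta gives both |w + 2| < 1 and |w + 2| < eps/13, so |(3w^2 + 2w - 9) + 1| < eps.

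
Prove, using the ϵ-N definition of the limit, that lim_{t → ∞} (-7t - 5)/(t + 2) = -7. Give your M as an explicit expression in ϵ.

M = 9/ϵ

Fix ϵ > 0. We seek M > 0 such that t > M implies |(-7t - 5)/(t + 2) + 7| < ϵ.
(-7t - 5)/(t + 2) + 7 = ((-7t - 5) − (-7)(t + 2)) / ((t + 2)) = 9/((t + 2)).
For t > 0 we have t + 2 > t, so |(-7t - 5)/(t + 2) + 7| = 9/((t + 2)) < 9/(t) = 9/t.
Thus |(-7t - 5)/(t + 2) + 7| < ϵ whenever t > 9/ϵ.
Take M = 9/ϵ. If t > M then |(-7t - 5)/(t + 2) + 7| < 9/t < ϵ.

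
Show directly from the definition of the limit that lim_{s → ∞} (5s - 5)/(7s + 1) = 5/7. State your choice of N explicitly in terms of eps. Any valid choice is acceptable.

Let eps > 0 be given. We seek N > 0 such that s > N implies |(5s - 5)/(7s + 1) − (5/7)| < eps.
(5s - 5)/(7s + 1) − (5/7) = (7(5s - 5) − 5(7s + 1)) / (7(7s + 1)) = -40/(7(7s + 1)).
For s > 0 we have 7s + 1 > 7s, so |(5s - 5)/(7s + 1) − (5/7)| = 40/(7(7s + 1)) < 40/(7·7s) = (40/49)/s.
Thus |(5s - 5)/(7s + 1) − (5/7)| < eps whenever s > (40/49)/eps.
Take N = (40/49)/eps. If s > N then |(5s - 5)/(7s + 1) − (5/7)| < (40/49)/s < eps.

N = (40/49)/eps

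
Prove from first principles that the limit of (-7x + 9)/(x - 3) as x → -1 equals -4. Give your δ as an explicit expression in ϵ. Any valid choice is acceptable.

Suppose ϵ > 0. We want δ > 0 with 0 < |x + 1| < δ ⇒ |(-7x + 9)/(x - 3) + 4| < ϵ.
Combining over a common denominator, (-7x + 9)/(x - 3) + 4 = [(-7x + 9)·(-4) − 16·(x - 3)] / [(-4)·(x - 3)] = 12(x + 1) / ((-4)(x - 3)).
So |(-7x + 9)/(x - 3) + 4| = 12|x + 1| / (4·|x − 3|).
Restrict δ ≤ 2. Then |x + 1| < 2 gives |x − 3| = |(x + 1) + (-4)| ≥ 4 − 2 = 2.
Hence |(-7x + 9)/(x - 3) + 4| < 12|x + 1|/(4·2) = (3/2)|x + 1|, which is < ϵ once |x + 1| < (2/3)ϵ.
Take δ = min(2, (2/3)ϵ). Then 0 < |x + 1| < δ forces both bounds, so |(-7x + 9)/(x - 3) + 4| < ϵ.

δ = min(2, (2/3)ϵ)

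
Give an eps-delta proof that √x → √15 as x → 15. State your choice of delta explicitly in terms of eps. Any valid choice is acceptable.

delta = min(15, √15·eps)

Fix eps > 0. We want delta > 0 such that 0 < |x − 15| < delta implies |√x − √15| < eps.
Rationalise: √x − √15 = (x − 15)/(√x + √15), so |√x − √15| = |x − 15|/(√x + √15).
Restrict delta ≤ 15 so that |x − 15| < 15 forces x > 0, and then √x + √15 > √15.
Hence |√x − √15| < |x − 15|/√15, which is < eps once |x − 15| < √15·eps.
Take delta = min(15, √15·eps). If 0 < |x − 15| < delta then x > 0 and |√x − √15| < |x − 15|/√15 < eps.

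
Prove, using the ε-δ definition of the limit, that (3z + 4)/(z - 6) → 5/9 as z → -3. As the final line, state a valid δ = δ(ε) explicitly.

Let ε > 0. We want δ > 0 with 0 < |z + 3| < δ ⇒ |(3z + 4)/(z - 6) − (5/9)| < ε.
Combining over a common denominator, (3z + 4)/(z - 6) − (5/9) = [(3z + 4)·(-9) − (-5)·(z - 6)] / [(-9)·(z - 6)] = -22(z + 3) / ((-9)(z - 6)).
So |(3z + 4)/(z - 6) − (5/9)| = 22|z + 3| / (9·|z − 6|).
Require δ ≤ 9/2, so |z − 6| ≥ |-9| − |z + 3| > 9 − 9/2 = 9/2.
Hence |(3z + 4)/(z - 6) − (5/9)| < 22|z + 3|/(9·(9/2)) = (44/81)|z + 3|, which is < ε once |z + 3| < (81/44)ε.
Take δ = min(9/2, (81/44)ε). Then 0 < |z + 3| < δ forces both bounds, so |(3z + 4)/(z - 6) − (5/9)| < ε.

δ = min(9/2, (81/44)ε)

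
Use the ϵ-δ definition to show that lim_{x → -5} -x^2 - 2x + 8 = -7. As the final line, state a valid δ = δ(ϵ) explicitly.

δ = min(1, ϵ/9)

Fix ϵ > 0. We want δ > 0 such that 0 < |x + 5| < δ implies |(-x^2 - 2x + 8) + 7| < ϵ.
(-x^2 - 2x + 8) + 7 = -x^2 - 2x + 15 = (x + 5)(-x + 3).
So |(-x^2 - 2x + 8) + 7| = |x + 5|·|-x + 3|.
Require δ ≤ 1. Then |x + 5| < 1 gives |x| < 6, and by the triangle inequality |-x + 3| ≤ 6 + 3 = 9.
Hence |(-x^2 - 2x + 8) + 7| ≤ 9|x + 5| < ϵ provided |x + 5| < ϵ/9.
Take δ = min(1, ϵ/9). Then 0 < |x + 5| < δ gives both |x + 5| < 1 and |x + 5| < ϵ/9, so |(-x^2 - 2x + 8) + 7| < ϵ.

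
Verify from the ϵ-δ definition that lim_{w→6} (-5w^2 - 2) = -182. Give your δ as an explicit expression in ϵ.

δ = min(1, ϵ/65)

Suppose ϵ > 0. We want δ > 0 such that 0 < |w − 6| < δ implies |(-5w^2 - 2) + 182| < ϵ.
(-5w^2 - 2) + 182 = -5w^2 + 180 = (w − 6)(-5w - 30).
So |(-5w^2 - 2) + 182| = |w − 6|·|-5w - 30|.
Require δ ≤ 1. Then |w − 6| < 1 gives |w| < 7, and by the triangle inequality |-5w - 30| ≤ 5·7 + 30 = 65.
Hence |(-5w^2 - 2) + 182| ≤ 65|w − 6| < ϵ provided |w − 6| < ϵ/65.
Take δ = min(1, ϵ/65). Then 0 < |w − 6| < δ gives both |w − 6| < 1 and |w − 6| < ϵ/65, so |(-5w^2 - 2) + 182| < ϵ.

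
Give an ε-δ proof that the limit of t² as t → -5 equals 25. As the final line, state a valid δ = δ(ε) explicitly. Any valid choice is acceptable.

δ = min(1, ε/11)

Fix ε > 0. We seek δ > 0 with 0 < |t + 5| < δ ⇒ |t² − 25| < ε.
Factor: t² − 25 = (t + 5)(t - 5), so |t² − 25| = |t + 5|·|t - 5|.
Restrict δ ≤ 1. Then |t + 5| < 1 gives |t| < 6, so by the triangle inequality |t - 5| ≤ 6 + 5 = 11.
Hence |t² − 25| ≤ 11|t + 5|, which is < ε once |t + 5| < ε/11.
Take δ = min(1, ε/11). If 0 < |t + 5| < δ then both bounds hold and |t² − 25| ≤ 11|t + 5| < 11·(ε/11) = ε.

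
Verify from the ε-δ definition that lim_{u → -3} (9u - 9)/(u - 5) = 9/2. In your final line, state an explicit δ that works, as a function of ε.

Suppose ε > 0. We want δ > 0 with 0 < |u + 3| < δ ⇒ |(9u - 9)/(u - 5) − (9/2)| < ε.
Combining over a common denominator, (9u - 9)/(u - 5) − (9/2) = [(9u - 9)·(-8) − (-36)·(u - 5)] / [(-8)·(u - 5)] = -36(u + 3) / ((-8)(u - 5)).
So |(9u - 9)/(u - 5) − (9/2)| = 36|u + 3| / (8·|u − 5|).
Require δ ≤ 4, so |u − 5| ≥ |-8| − |u + 3| > 8 − 4 = 4.
Hence |(9u - 9)/(u - 5) − (9/2)| < 36|u + 3|/(8·4) = (9/8)|u + 3|, which is < ε once |u + 3| < (8/9)ε.
Take δ = min(4, (8/9)ε). Then 0 < |u + 3| < δ forces both bounds, so |(9u - 9)/(u - 5) − (9/2)| < ε.

δ = min(4, (8/9)ε)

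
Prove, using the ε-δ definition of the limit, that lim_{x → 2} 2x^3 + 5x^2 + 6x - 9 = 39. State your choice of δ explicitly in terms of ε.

δ = min(2, ε/92)

Fix ε > 0. We want δ > 0 such that 0 < |x − 2| < δ implies |(2x^3 + 5x^2 + 6x - 9) − 39| < ε.
(2x^3 + 5x^2 + 6x - 9) − 39 = 2x^3 + 5x^2 + 6x - 48 = (x − 2)(2x^2 + 9x + 24).
So |(2x^3 + 5x^2 + 6x - 9) − 39| = |x − 2|·|2x^2 + 9x + 24|.
Require δ ≤ 2. Then |x − 2| < 2 gives |x| < 4, and by the triangle inequality |2x^2 + 9x + 24| ≤ 2·4^2 + 9·4 + 24 = 92.
Hence |(2x^3 + 5x^2 + 6x - 9) − 39| ≤ 92|x − 2| < ε provided |x − 2| < ε/92.
Take δ = min(2, ε/92). Then 0 < |x − 2| < δ gives both |x − 2| < 2 and |x − 2| < ε/92, so |(2x^3 + 5x^2 + 6x - 9) − 39| < ε.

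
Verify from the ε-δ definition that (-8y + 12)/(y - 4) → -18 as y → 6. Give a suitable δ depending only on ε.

Let ε > 0. We want δ > 0 with 0 < |y − 6| < δ ⇒ |(-8y + 12)/(y - 4) + 18| < ε.
Combining over a common denominator, (-8y + 12)/(y - 4) + 18 = [(-8y + 12)·2 − (-36)·(y - 4)] / [2·(y - 4)] = 20(y − 6) / (2(y - 4)).
So |(-8y + 12)/(y - 4) + 18| = 20|y − 6| / (2·|y − 4|).
Restrict δ ≤ 1. Then |y − 6| < 1 gives |y − 4| = |(y − 6) + 2| ≥ 2 − 1 = 1.
Hence |(-8y + 12)/(y - 4) + 18| < 20|y − 6|/(2·1) = 10|y − 6|, which is < ε once |y − 6| < (1/10)ε.
Take δ = min(1, (1/10)ε). Then 0 < |y − 6| < δ forces both bounds, so |(-8y + 12)/(y - 4) + 18| < ε.

δ = min(1, (1/10)ε)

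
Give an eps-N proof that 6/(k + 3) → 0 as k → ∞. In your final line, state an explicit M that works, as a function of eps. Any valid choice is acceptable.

Let eps > 0 be given. For k ≥ 1, |6/(k + 3) − 0| = 6/(k + 3) ≤ 6/k.
We need 6/k < eps, i.e. k > 6/eps.
Take M = 6/eps. If k > M then |6/(k + 3)| ≤ 6/k < eps.

M = 6/eps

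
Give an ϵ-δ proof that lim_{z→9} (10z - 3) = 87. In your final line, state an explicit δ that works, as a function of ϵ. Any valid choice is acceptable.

δ = ϵ/10

Suppose ϵ > 0. We need δ > 0 so that 0 < |z − 9| < δ implies |(10z - 3) − 87| < ϵ.
|(10z - 3) − 87| = |10z - 90| = 10|z − 9|.
Thus it suffices that |z − 9| < ϵ/10.
Take δ = ϵ/10. If 0 < |z − 9| < δ then |(10z - 3) − 87| = 10|z − 9| < 10·(ϵ/10) = ϵ.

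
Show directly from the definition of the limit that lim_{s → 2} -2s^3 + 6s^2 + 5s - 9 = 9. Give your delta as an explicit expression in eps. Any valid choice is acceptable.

Let eps > 0 be given. We want delta > 0 such that 0 < |s − 2| < delta implies |(-2s^3 + 6s^2 + 5s - 9) − 9| < eps.
(-2s^3 + 6s^2 + 5s - 9) − 9 = -2s^3 + 6s^2 + 5s - 18 = (s − 2)(-2s^2 + 2s + 9).
So |(-2s^3 + 6s^2 + 5s - 9) − 9| = |s − 2|·|-2s^2 + 2s + 9|.
Assume first that |s − 2| < 1, so |s| < 3. Then |-2s^2 + 2s + 9| ≤ 2·3^2 + 2·3 + 9 = 33.
Hence |(-2s^3 + 6s^2 + 5s - 9) − 9| ≤ 33|s − 2| < eps provided |s − 2| < eps/33.
Take delta = min(1, eps/33). Then 0 < |s − 2| < delta gives both |s − 2| < 1 and |s − 2| < eps/33, so |(-2s^3 + 6s^2 + 5s - 9) − 9| < eps.

delta = min(1, eps/33)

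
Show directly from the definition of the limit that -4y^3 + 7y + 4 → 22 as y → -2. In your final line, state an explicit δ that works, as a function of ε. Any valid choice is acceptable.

δ = min(1, ε/69)

Suppose ε > 0. We want δ > 0 such that 0 < |y + 2| < δ implies |(-4y^3 + 7y + 4) − 22| < ε.
(-4y^3 + 7y + 4) − 22 = -4y^3 + 7y - 18 = (y + 2)(-4y^2 + 8y - 9).
So |(-4y^3 + 7y + 4) − 22| = |y + 2|·|-4y^2 + 8y - 9|.
Assume first that |y + 2| < 1, so |y| < 3. Then |-4y^2 + 8y - 9| ≤ 4·3^2 + 8·3 + 9 = 69.
Hence |(-4y^3 + 7y + 4) − 22| ≤ 69|y + 2| < ε provided |y + 2| < ε/69.
Take δ = min(1, ε/69). Then 0 < |y + 2| < δ gives both |y + 2| < 1 and |y + 2| < ε/69, so |(-4y^3 + 7y + 4) − 22| < ε.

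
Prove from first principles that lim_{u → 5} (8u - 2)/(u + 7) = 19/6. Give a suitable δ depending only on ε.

δ = min(6, (36/29)ε)

Let ε > 0 be given. We want δ > 0 with 0 < |u − 5| < δ ⇒ |(8u - 2)/(u + 7) − (19/6)| < ε.
Combining over a common denominator, (8u - 2)/(u + 7) − (19/6) = [(8u - 2)·12 − 38·(u + 7)] / [12·(u + 7)] = 58(u − 5) / (12(u + 7)).
So |(8u - 2)/(u + 7) − (19/6)| = 58|u − 5| / (12·|u + 7|).
Require δ ≤ 6, so |u + 7| ≥ |12| − |u − 5| > 12 − 6 = 6.
Hence |(8u - 2)/(u + 7) − (19/6)| < 58|u − 5|/(12·6) = (29/36)|u − 5|, which is < ε once |u − 5| < (36/29)ε.
Take δ = min(6, (36/29)ε). Then 0 < |u − 5| < δ forces both bounds, so |(8u - 2)/(u + 7) − (19/6)| < ε.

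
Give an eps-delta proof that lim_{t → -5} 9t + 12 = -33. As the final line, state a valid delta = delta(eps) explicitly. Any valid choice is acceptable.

Let eps > 0. We need delta > 0 so that 0 < |t + 5| < delta implies |(9t + 12) + 33| < eps.
Since (9t + 12) + 33 = 9(t + 5), we have |(9t + 12) + 33| = 9|t + 5|.
Thus it suffices that |t + 5| < eps/9.
Choosing delta = eps/9 gives |(9t + 12) + 33| = 9|t + 5| < eps whenever |t + 5| < delta.

delta = eps/9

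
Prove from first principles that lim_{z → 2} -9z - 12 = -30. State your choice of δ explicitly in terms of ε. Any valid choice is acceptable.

Let ε > 0 be given. We need δ > 0 so that 0 < |z − 2| < δ implies |(-9z - 12) + 30| < ε.
|(-9z - 12) + 30| = |-9z + 18| = 9|z − 2|.
Thus it suffices that |z − 2| < ε/9.
Take δ = ε/9. If 0 < |z − 2| < δ then |(-9z - 12) + 30| = 9|z − 2| < 9·(ε/9) = ε.

δ = ε/9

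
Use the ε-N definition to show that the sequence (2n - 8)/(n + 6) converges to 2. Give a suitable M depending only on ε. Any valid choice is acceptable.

M = 20/ε

Let ε > 0 be given. For n ≥ 1, |(2n - 8)/(n + 6) − 2| = |-20|/((n + 6)) = 20/((n + 6)).
Since n + 6 ≥ n for n ≥ 1, this is ≤ 20/(n) = 20/n.
So |(2n - 8)/(n + 6) − 2| < ε whenever n > 20/ε.
Take M = 20/ε. If n > M then |(2n - 8)/(n + 6) − 2| ≤ 20/n < ε.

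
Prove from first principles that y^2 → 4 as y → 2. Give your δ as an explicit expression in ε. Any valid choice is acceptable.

Let ε > 0 be given. We seek δ > 0 with 0 < |y − 2| < δ ⇒ |y^2 − 4| < ε.
Factor: y^2 − 4 = (y − 2)(y + 2), so |y^2 − 4| = |y − 2|·|y + 2|.
Restrict δ ≤ 1. Then |y − 2| < 1 gives |y| < 3, so by the triangle inequality |y + 2| ≤ 3 + 2 = 5.
Hence |y^2 − 4| ≤ 5|y − 2|, which is < ε once |y − 2| < ε/5.
Take δ = min(1, ε/5). If 0 < |y − 2| < δ then both bounds hold and |y^2 − 4| ≤ 5|y − 2| < 5·(ε/5) = ε.

δ = min(1, ε/5)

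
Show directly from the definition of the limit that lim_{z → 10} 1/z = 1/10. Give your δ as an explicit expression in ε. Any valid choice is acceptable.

Suppose ε > 0. We seek δ > 0 such that 0 < |z − 10| < δ implies |1/z − (1/10)| < ε.
|1/z − (1/10)| = |10 − z|/(10·|z|) = |z − 10|/(10|z|).
Require δ ≤ 5 so that |z| > 10 − 5 = 5, hence 10|z| > 50.
Then |1/z − (1/10)| < |z − 10|/50, which is < ε when |z − 10| < 50ε.
Take δ = min(5, 50ε). Then 0 < |z − 10| < δ gives both |z − 10| < 5 and |z − 10| < 50ε, so |1/z − (1/10)| < ε.

δ = min(5, 50ε)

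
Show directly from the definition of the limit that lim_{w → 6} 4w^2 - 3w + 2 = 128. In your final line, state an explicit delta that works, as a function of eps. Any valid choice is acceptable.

delta = min(1, eps/49)

Fix eps > 0. We want delta > 0 such that 0 < |w − 6| < delta implies |(4w^2 - 3w + 2) − 128| < eps.
(4w^2 - 3w + 2) − 128 = 4w^2 - 3w - 126 = (w − 6)(4w + 21).
So |(4w^2 - 3w + 2) − 128| = |w − 6|·|4w + 21|.
Assume first that |w − 6| < 1, so |w| < 7. Then |4w + 21| ≤ 4·7 + 21 = 49.
Hence |(4w^2 - 3w + 2) − 128| ≤ 49|w − 6| < eps provided |w − 6| < eps/49.
Choosing delta = min(1, eps/49) ensures both conditions, hence |(4w^2 - 3w + 2) − 128| < eps.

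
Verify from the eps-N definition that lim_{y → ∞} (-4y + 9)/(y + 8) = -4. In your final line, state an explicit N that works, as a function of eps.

Fix eps > 0. We seek N > 0 such that y > N implies |(-4y + 9)/(y + 8) + 4| < eps.
(-4y + 9)/(y + 8) + 4 = ((-4y + 9) − (-4)(y + 8)) / ((y + 8)) = 41/((y + 8)).
For y > 0 we have y + 8 > y, so |(-4y + 9)/(y + 8) + 4| = 41/((y + 8)) < 41/(y) = 41/y.
Thus |(-4y + 9)/(y + 8) + 4| < eps whenever y > 41/eps.
Take N = 41/eps. If y > N then |(-4y + 9)/(y + 8) + 4| < 41/y < eps.

N = 41/eps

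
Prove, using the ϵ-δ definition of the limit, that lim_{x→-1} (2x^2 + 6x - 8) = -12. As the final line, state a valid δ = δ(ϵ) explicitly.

δ = min(1, ϵ/8)

Let ϵ > 0. We want δ > 0 such that 0 < |x + 1| < δ implies |(2x^2 + 6x - 8) + 12| < ϵ.
(2x^2 + 6x - 8) + 12 = 2x^2 + 6x + 4 = (x + 1)(2x + 4).
So |(2x^2 + 6x - 8) + 12| = |x + 1|·|2x + 4|.
Require δ ≤ 1. Then |x + 1| < 1 gives |x| < 2, and by the triangle inequality |2x + 4| ≤ 2·2 + 4 = 8.
Hence |(2x^2 + 6x - 8) + 12| ≤ 8|x + 1| < ϵ provided |x + 1| < ϵ/8.
Choosing δ = min(1, ϵ/8) ensures both conditions, hence |(2x^2 + 6x - 8) + 12| < ϵ.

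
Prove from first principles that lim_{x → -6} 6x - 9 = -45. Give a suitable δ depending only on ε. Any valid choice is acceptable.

δ = ε/6

Let ε > 0 be given. We need δ > 0 so that 0 < |x + 6| < δ implies |(6x - 9) + 45| < ε.
Since (6x - 9) + 45 = 6(x + 6), we have |(6x - 9) + 45| = 6|x + 6|.
Thus it suffices that |x + 6| < ε/6.
Take δ = ε/6. If 0 < |x + 6| < δ then |(6x - 9) + 45| = 6|x + 6| < 6·(ε/6) = ε.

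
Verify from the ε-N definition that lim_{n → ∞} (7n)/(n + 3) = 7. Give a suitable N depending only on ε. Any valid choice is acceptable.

Let ε > 0 be given. For n ≥ 1, |(7n)/(n + 3) − 7| = |-21|/((n + 3)) = 21/((n + 3)).
Since n + 3 ≥ n for n ≥ 1, this is ≤ 21/(n) = 21/n.
So |(7n)/(n + 3) − 7| < ε whenever n > 21/ε.
Take N = 21/ε. If n > N then |(7n)/(n + 3) − 7| ≤ 21/n < ε.

N = 21/ε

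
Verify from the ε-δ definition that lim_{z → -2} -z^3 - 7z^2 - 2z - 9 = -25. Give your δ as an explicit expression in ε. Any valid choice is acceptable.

Suppose ε > 0. We want δ > 0 such that 0 < |z + 2| < δ implies |(-z^3 - 7z^2 - 2z - 9) + 25| < ε.
(-z^3 - 7z^2 - 2z - 9) + 25 = -z^3 - 7z^2 - 2z + 16 = (z + 2)(-z^2 - 5z + 8).
So |(-z^3 - 7z^2 - 2z - 9) + 25| = |z + 2|·|-z^2 - 5z + 8|.
Require δ ≤ 1. Then |z + 2| < 1 gives |z| < 3, and by the triangle inequality |-z^2 - 5z + 8| ≤ 3^2 + 5·3 + 8 = 32.
Hence |(-z^3 - 7z^2 - 2z - 9) + 25| ≤ 32|z + 2| < ε provided |z + 2| < ε/32.
Take δ = min(1, ε/32). Then 0 < |z + 2| < δ gives both |z + 2| < 1 and |z + 2| < ε/32, so |(-z^3 - 7z^2 - 2z - 9) + 25| < ε.

δ = min(1, ε/32)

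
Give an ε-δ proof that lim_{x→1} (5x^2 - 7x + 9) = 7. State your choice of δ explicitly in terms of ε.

δ = min(2, ε/17)

Fix ε > 0. We want δ > 0 such that 0 < |x − 1| < δ implies |(5x^2 - 7x + 9) − 7| < ε.
(5x^2 - 7x + 9) − 7 = 5x^2 - 7x + 2 = (x − 1)(5x - 2).
So |(5x^2 - 7x + 9) − 7| = |x − 1|·|5x - 2|.
Assume first that |x − 1| < 2, so |x| < 3. Then |5x - 2| ≤ 5·3 + 2 = 17.
Hence |(5x^2 - 7x + 9) − 7| ≤ 17|x − 1| < ε provided |x − 1| < ε/17.
Choosing δ = min(2, ε/17) ensures both conditions, hence |(5x^2 - 7x + 9) − 7| < ε.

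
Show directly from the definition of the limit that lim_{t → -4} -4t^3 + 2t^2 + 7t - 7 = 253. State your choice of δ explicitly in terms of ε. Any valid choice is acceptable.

δ = min(1, ε/255)

Fix ε > 0. We want δ > 0 such that 0 < |t + 4| < δ implies |(-4t^3 + 2t^2 + 7t - 7) − 253| < ε.
(-4t^3 + 2t^2 + 7t - 7) − 253 = -4t^3 + 2t^2 + 7t - 260 = (t + 4)(-4t^2 + 18t - 65).
So |(-4t^3 + 2t^2 + 7t - 7) − 253| = |t + 4|·|-4t^2 + 18t - 65|.
Assume first that |t + 4| < 1, so |t| < 5. Then |-4t^2 + 18t - 65| ≤ 4·5^2 + 18·5 + 65 = 255.
Hence |(-4t^3 + 2t^2 + 7t - 7) − 253| ≤ 255|t + 4| < ε provided |t + 4| < ε/255.
Choosing δ = min(1, ε/255) ensures both conditions, hence |(-4t^3 + 2t^2 + 7t - 7) − 253| < ε.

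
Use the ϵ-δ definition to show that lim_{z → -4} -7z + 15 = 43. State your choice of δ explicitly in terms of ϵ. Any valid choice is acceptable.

Suppose ϵ > 0. We need δ > 0 so that 0 < |z + 4| < δ implies |(-7z + 15) − 43| < ϵ.
Since (-7z + 15) − 43 = -7(z + 4), we have |(-7z + 15) − 43| = 7|z + 4|.
So 7|z + 4| < ϵ exactly when |z + 4| < ϵ/7.
Take δ = ϵ/7. If 0 < |z + 4| < δ then |(-7z + 15) − 43| = 7|z + 4| < 7·(ϵ/7) = ϵ.

δ = ϵ/7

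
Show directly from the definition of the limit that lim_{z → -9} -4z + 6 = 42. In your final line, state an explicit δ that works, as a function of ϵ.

δ = ϵ/4

Let ϵ > 0 be given. We need δ > 0 so that 0 < |z + 9| < δ implies |(-4z + 6) − 42| < ϵ.
Since (-4z + 6) − 42 = -4(z + 9), we have |(-4z + 6) − 42| = 4|z + 9|.
So 4|z + 9| < ϵ exactly when |z + 9| < ϵ/4.
Choosing δ = ϵ/4 gives |(-4z + 6) − 42| = 4|z + 9| < ϵ whenever |z + 9| < δ.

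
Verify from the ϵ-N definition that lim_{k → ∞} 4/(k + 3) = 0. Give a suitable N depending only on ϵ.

N = 4/ϵ

Let ϵ > 0. For k ≥ 1, |4/(k + 3) − 0| = 4/(k + 3) ≤ 4/k.
We need 4/k < ϵ, i.e. k > 4/ϵ.
Take N = 4/ϵ. If k > N then |4/(k + 3)| ≤ 4/k < ϵ.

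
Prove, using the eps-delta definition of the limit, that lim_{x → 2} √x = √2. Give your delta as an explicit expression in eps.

Suppose eps > 0. We want delta > 0 such that 0 < |x − 2| < delta implies |√x − √2| < eps.
Multiplying by the conjugate, |√x − √2| = |x − 2|/(√x + √2).
Restrict delta ≤ 2 so that |x − 2| < 2 forces x > 0, and then √x + √2 > √2.
Hence |√x − √2| < |x − 2|/√2, which is < eps once |x − 2| < √2·eps.
Take delta = min(2, √2·eps). If 0 < |x − 2| < delta then x > 0 and |√x − √2| < |x − 2|/√2 < eps.

delta = min(2, √2·eps)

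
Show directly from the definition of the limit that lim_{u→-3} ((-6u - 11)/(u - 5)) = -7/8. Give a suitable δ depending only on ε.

δ = min(4, (32/41)ε)

Suppose ε > 0. We want δ > 0 with 0 < |u + 3| < δ ⇒ |(-6u - 11)/(u - 5) + 7/8| < ε.
Combining over a common denominator, (-6u - 11)/(u - 5) + 7/8 = [(-6u - 11)·(-8) − 7·(u - 5)] / [(-8)·(u - 5)] = 41(u + 3) / ((-8)(u - 5)).
So |(-6u - 11)/(u - 5) + 7/8| = 41|u + 3| / (8·|u − 5|).
Require δ ≤ 4, so |u − 5| ≥ |-8| − |u + 3| > 8 − 4 = 4.
Hence |(-6u - 11)/(u - 5) + 7/8| < 41|u + 3|/(8·4) = (41/32)|u + 3|, which is < ε once |u + 3| < (32/41)ε.
Take δ = min(4, (32/41)ε). Then 0 < |u + 3| < δ forces both bounds, so |(-6u - 11)/(u - 5) + 7/8| < ε.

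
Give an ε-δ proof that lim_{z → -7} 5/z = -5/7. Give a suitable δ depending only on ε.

Let ε > 0. We seek δ > 0 such that 0 < |z + 7| < δ implies |5/z + 5/7| < ε.
|5/z + 5/7| = 5·|-7 − z|/(7·|z|) = 5|z + 7|/(7|z|).
Require δ ≤ 7/2 so that |z| > 7 − 7/2 = 7/2, hence 7|z| > 49/2.
Then |5/z + 5/7| < 5|z + 7|/(49/2), which is < ε when |z + 7| < (49/10)ε.
Take δ = min(7/2, (49/10)ε). Then 0 < |z + 7| < δ gives both |z + 7| < 7/2 and |z + 7| < (49/10)ε, so |5/z + 5/7| < ε.

δ = min(7/2, (49/10)ε)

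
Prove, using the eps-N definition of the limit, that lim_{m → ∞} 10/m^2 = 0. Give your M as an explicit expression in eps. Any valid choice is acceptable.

M = (10/eps)^{1/2}

Fix eps > 0. For m ≥ 1, |10/m^2 − 0| = 10/m^2.
10/m^2 < eps ⇔ m^2 > 10/eps ⇔ m > (10/eps)^{1/2}.
Take M = (10/eps)^{1/2}. Then m > M implies 10/m^2 < eps.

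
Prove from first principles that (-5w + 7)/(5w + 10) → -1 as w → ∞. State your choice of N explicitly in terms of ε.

Let ε > 0 be given. We seek N > 0 such that w > N implies |(-5w + 7)/(5w + 10) + 1| < ε.
(-5w + 7)/(5w + 10) + 1 = (5(-5w + 7) − (-5)(5w + 10)) / (5(5w + 10)) = 85/(5(5w + 10)).
For w > 0 we have 5w + 10 > 5w, so |(-5w + 7)/(5w + 10) + 1| = 85/(5(5w + 10)) < 85/(5·5w) = (17/5)/w.
Thus |(-5w + 7)/(5w + 10) + 1| < ε whenever w > (17/5)/ε.
Take N = (17/5)/ε. If w > N then |(-5w + 7)/(5w + 10) + 1| < (17/5)/w < ε.

N = (17/5)/ε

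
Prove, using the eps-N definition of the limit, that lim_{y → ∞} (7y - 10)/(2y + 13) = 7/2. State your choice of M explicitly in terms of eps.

Fix eps > 0. We seek M > 0 such that y > M implies |(7y - 10)/(2y + 13) − (7/2)| < eps.
(7y - 10)/(2y + 13) − (7/2) = (2(7y - 10) − 7(2y + 13)) / (2(2y + 13)) = -111/(2(2y + 13)).
For y > 0 we have 2y + 13 > 2y, so |(7y - 10)/(2y + 13) − (7/2)| = 111/(2(2y + 13)) < 111/(2·2y) = (111/4)/y.
Thus |(7y - 10)/(2y + 13) − (7/2)| < eps whenever y > (111/4)/eps.
Take M = (111/4)/eps. If y > M then |(7y - 10)/(2y + 13) − (7/2)| < (111/4)/y < eps.

M = (111/4)/eps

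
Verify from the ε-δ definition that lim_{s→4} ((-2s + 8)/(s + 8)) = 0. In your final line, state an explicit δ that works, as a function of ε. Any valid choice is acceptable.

Fix ε > 0. We want δ > 0 with 0 < |s − 4| < δ ⇒ |(-2s + 8)/(s + 8) − 0| < ε.
Combining over a common denominator, (-2s + 8)/(s + 8) − 0 = [(-2s + 8)·12 − 0·(s + 8)] / [12·(s + 8)] = -24(s − 4) / (12(s + 8)).
So |(-2s + 8)/(s + 8) − 0| = 24|s − 4| / (12·|s + 8|).
Require δ ≤ 6, so |s + 8| ≥ |12| − |s − 4| > 12 − 6 = 6.
Hence |(-2s + 8)/(s + 8) − 0| < 24|s − 4|/(12·6) = (1/3)|s − 4|, which is < ε once |s − 4| < 3ε.
Take δ = min(6, 3ε). Then 0 < |s − 4| < δ forces both bounds, so |(-2s + 8)/(s + 8) − 0| < ε.

δ = min(6, 3ε)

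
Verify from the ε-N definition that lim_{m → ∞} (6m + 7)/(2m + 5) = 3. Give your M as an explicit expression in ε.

M = 4/ε

Fix ε > 0. For m ≥ 1, |(6m + 7)/(2m + 5) − 3| = |-16|/(2(2m + 5)) = 16/(2(2m + 5)).
Since 2m + 5 ≥ 2m for m ≥ 1, this is ≤ 16/(2·2m) = 4/m.
So |(6m + 7)/(2m + 5) − 3| < ε whenever m > 4/ε.
Take M = 4/ε. If m > M then |(6m + 7)/(2m + 5) − 3| ≤ 4/m < ε.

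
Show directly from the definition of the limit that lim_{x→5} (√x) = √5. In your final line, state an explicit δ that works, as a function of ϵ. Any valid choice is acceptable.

δ = min(5, √5·ϵ)

Let ϵ > 0. We want δ > 0 such that 0 < |x − 5| < δ implies |√x − √5| < ϵ.
Multiplying by the conjugate, |√x − √5| = |x − 5|/(√x + √5).
Restrict δ ≤ 5 so that |x − 5| < 5 forces x > 0, and then √x + √5 > √5.
Hence |√x − √5| < |x − 5|/√5, which is < ϵ once |x − 5| < √5·ϵ.
Take δ = min(5, √5·ϵ). If 0 < |x − 5| < δ then x > 0 and |√x − √5| < |x − 5|/√5 < ϵ.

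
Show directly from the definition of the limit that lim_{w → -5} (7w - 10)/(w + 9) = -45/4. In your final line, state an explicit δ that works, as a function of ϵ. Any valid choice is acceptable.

Let ϵ > 0 be given. We want δ > 0 with 0 < |w + 5| < δ ⇒ |(7w - 10)/(w + 9) + 45/4| < ϵ.
Combining over a common denominator, (7w - 10)/(w + 9) + 45/4 = [(7w - 10)·4 − (-45)·(w + 9)] / [4·(w + 9)] = 73(w + 5) / (4(w + 9)).
So |(7w - 10)/(w + 9) + 45/4| = 73|w + 5| / (4·|w + 9|).
Restrict δ ≤ 2. Then |w + 5| < 2 gives |w + 9| = |(w + 5) + 4| ≥ 4 − 2 = 2.
Hence |(7w - 10)/(w + 9) + 45/4| < 73|w + 5|/(4·2) = (73/8)|w + 5|, which is < ϵ once |w + 5| < (8/73)ϵ.
Take δ = min(2, (8/73)ϵ). Then 0 < |w + 5| < δ forces both bounds, so |(7w - 10)/(w + 9) + 45/4| < ϵ.

δ = min(2, (8/73)ϵ)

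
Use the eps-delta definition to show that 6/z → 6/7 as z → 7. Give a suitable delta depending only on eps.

delta = min(7/2, (49/12)eps)

Let eps > 0 be given. We seek delta > 0 such that 0 < |z − 7| < delta implies |6/z − (6/7)| < eps.
|6/z − (6/7)| = 6·|7 − z|/(7·|z|) = 6|z − 7|/(7|z|).
Require delta ≤ 7/2 so that |z| > 7 − 7/2 = 7/2, hence 7|z| > 49/2.
Then |6/z − (6/7)| < 6|z − 7|/(49/2), which is < eps when |z − 7| < (49/12)eps.
Take delta = min(7/2, (49/12)eps). Then 0 < |z − 7| < delta gives both |z − 7| < 7/2 and |z − 7| < (49/12)eps, so |6/z − (6/7)| < eps.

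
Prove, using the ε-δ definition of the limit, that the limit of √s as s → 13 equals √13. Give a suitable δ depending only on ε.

δ = min(13, √13·ε)

Let ε > 0. We want δ > 0 such that 0 < |s − 13| < δ implies |√s − √13| < ε.
Multiplying by the conjugate, |√s − √13| = |s − 13|/(√s + √13).
Restrict δ ≤ 13 so that |s − 13| < 13 forces s > 0, and then √s + √13 > √13.
Hence |√s − √13| < |s − 13|/√13, which is < ε once |s − 13| < √13·ε.
Take δ = min(13, √13·ε). If 0 < |s − 13| < δ then s > 0 and |√s − √13| < |s − 13|/√13 < ε.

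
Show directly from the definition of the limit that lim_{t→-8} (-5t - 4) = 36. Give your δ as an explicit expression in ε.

Fix ε > 0. We need δ > 0 so that 0 < |t + 8| < δ implies |(-5t - 4) − 36| < ε.
Since (-5t - 4) − 36 = -5(t + 8), we have |(-5t - 4) − 36| = 5|t + 8|.
So 5|t + 8| < ε exactly when |t + 8| < ε/5.
Take δ = ε/5. If 0 < |t + 8| < δ then |(-5t - 4) − 36| = 5|t + 8| < 5·(ε/5) = ε.

δ = ε/5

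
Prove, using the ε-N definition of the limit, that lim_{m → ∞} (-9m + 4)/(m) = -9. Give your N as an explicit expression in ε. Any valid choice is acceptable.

N = 4/ε

Fix ε > 0. For m ≥ 1, |(-9m + 4)/(m) + 9| = |4|/((m)) = 4/((m)).
Since m ≥ m for m ≥ 1, this is ≤ 4/(m) = 4/m.
So |(-9m + 4)/(m) + 9| < ε whenever m > 4/ε.
Take N = 4/ε. If m > N then |(-9m + 4)/(m) + 9| ≤ 4/m < ε.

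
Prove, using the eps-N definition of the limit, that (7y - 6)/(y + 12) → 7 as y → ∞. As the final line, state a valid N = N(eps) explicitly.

N = 90/eps

Let eps > 0 be given. We seek N > 0 such that y > N implies |(7y - 6)/(y + 12) − 7| < eps.
(7y - 6)/(y + 12) − 7 = ((7y - 6) − 7(y + 12)) / ((y + 12)) = -90/((y + 12)).
For y > 0 we have y + 12 > y, so |(7y - 6)/(y + 12) − 7| = 90/((y + 12)) < 90/(y) = 90/y.
Thus |(7y - 6)/(y + 12) − 7| < eps whenever y > 90/eps.
Take N = 90/eps. If y > N then |(7y - 6)/(y + 12) − 7| < 90/y < eps.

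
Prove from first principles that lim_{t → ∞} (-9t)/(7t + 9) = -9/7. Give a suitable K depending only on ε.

Fix ε > 0. We seek K > 0 such that t > K implies |(-9t)/(7t + 9) + 9/7| < ε.
(-9t)/(7t + 9) + 9/7 = (7(-9t) − (-9)(7t + 9)) / (7(7t + 9)) = 81/(7(7t + 9)).
For t > 0 we have 7t + 9 > 7t, so |(-9t)/(7t + 9) + 9/7| = 81/(7(7t + 9)) < 81/(7·7t) = (81/49)/t.
Thus |(-9t)/(7t + 9) + 9/7| < ε whenever t > (81/49)/ε.
Take K = (81/49)/ε. If t > K then |(-9t)/(7t + 9) + 9/7| < (81/49)/t < ε.

K = (81/49)/ε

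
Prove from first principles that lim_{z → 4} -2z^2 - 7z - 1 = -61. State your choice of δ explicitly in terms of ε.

δ = min(2, ε/27)

Suppose ε > 0. We want δ > 0 such that 0 < |z − 4| < δ implies |(-2z^2 - 7z - 1) + 61| < ε.
(-2z^2 - 7z - 1) + 61 = -2z^2 - 7z + 60 = (z − 4)(-2z - 15).
So |(-2z^2 - 7z - 1) + 61| = |z − 4|·|-2z - 15|.
Require δ ≤ 2. Then |z − 4| < 2 gives |z| < 6, and by the triangle inequality |-2z - 15| ≤ 2·6 + 15 = 27.
Hence |(-2z^2 - 7z - 1) + 61| ≤ 27|z − 4| < ε provided |z − 4| < ε/27.
Take δ = min(2, ε/27). Then 0 < |z − 4| < δ gives both |z − 4| < 2 and |z − 4| < ε/27, so |(-2z^2 - 7z - 1) + 61| < ε.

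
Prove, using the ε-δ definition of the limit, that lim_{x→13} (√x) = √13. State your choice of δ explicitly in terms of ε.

Let ε > 0. We want δ > 0 such that 0 < |x − 13| < δ implies |√x − √13| < ε.
Rationalise: √x − √13 = (x − 13)/(√x + √13), so |√x − √13| = |x − 13|/(√x + √13).
Restrict δ ≤ 13 so that |x − 13| < 13 forces x > 0, and then √x + √13 > √13.
Hence |√x − √13| < |x − 13|/√13, which is < ε once |x − 13| < √13·ε.
Take δ = min(13, √13·ε). If 0 < |x − 13| < δ then x > 0 and |√x − √13| < |x − 13|/√13 < ε.

δ = min(13, √13·ε)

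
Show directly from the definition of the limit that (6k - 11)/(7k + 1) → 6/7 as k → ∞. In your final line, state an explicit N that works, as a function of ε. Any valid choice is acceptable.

N = (83/49)/ε

Suppose ε > 0. For k ≥ 1, |(6k - 11)/(7k + 1) − (6/7)| = |-83|/(7(7k + 1)) = 83/(7(7k + 1)).
Since 7k + 1 ≥ 7k for k ≥ 1, this is ≤ 83/(7·7k) = (83/49)/k.
So |(6k - 11)/(7k + 1) − (6/7)| < ε whenever k > (83/49)/ε.
Take N = (83/49)/ε. If k > N then |(6k - 11)/(7k + 1) − (6/7)| ≤ (83/49)/k < ε.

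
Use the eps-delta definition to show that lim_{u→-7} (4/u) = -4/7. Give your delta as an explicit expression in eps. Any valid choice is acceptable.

delta = min(7/2, (49/8)eps)

Suppose eps > 0. We seek delta > 0 such that 0 < |u + 7| < delta implies |4/u + 4/7| < eps.
|4/u + 4/7| = 4·|-7 − u|/(7·|u|) = 4|u + 7|/(7|u|).
Require delta ≤ 7/2 so that |u| > 7 − 7/2 = 7/2, hence 7|u| > 49/2.
Then |4/u + 4/7| < 4|u + 7|/(49/2), which is < eps when |u + 7| < (49/8)eps.
Take delta = min(7/2, (49/8)eps). Then 0 < |u + 7| < delta gives both |u + 7| < 7/2 and |u + 7| < (49/8)eps, so |4/u + 4/7| < eps.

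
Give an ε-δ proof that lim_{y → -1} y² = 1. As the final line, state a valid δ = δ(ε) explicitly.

Suppose ε > 0. We seek δ > 0 with 0 < |y + 1| < δ ⇒ |y² − 1| < ε.
Factor: y² − 1 = (y + 1)(y - 1), so |y² − 1| = |y + 1|·|y - 1|.
Restrict δ ≤ 2. Then |y + 1| < 2 gives |y| < 3, so by the triangle inequality |y - 1| ≤ 3 + 1 = 4.
Hence |y² − 1| ≤ 4|y + 1|, which is < ε once |y + 1| < ε/4.
Take δ = min(2, ε/4). If 0 < |y + 1| < δ then both bounds hold and |y² − 1| ≤ 4|y + 1| < 4·(ε/4) = ε.

δ = min(2, ε/4)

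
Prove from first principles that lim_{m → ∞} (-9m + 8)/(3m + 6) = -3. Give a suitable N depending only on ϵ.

Let ϵ > 0 be given. For m ≥ 1, |(-9m + 8)/(3m + 6) + 3| = |78|/(3(3m + 6)) = 78/(3(3m + 6)).
Since 3m + 6 ≥ 3m for m ≥ 1, this is ≤ 78/(3·3m) = (26/3)/m.
So |(-9m + 8)/(3m + 6) + 3| < ϵ whenever m > (26/3)/ϵ.
Take N = (26/3)/ϵ. If m > N then |(-9m + 8)/(3m + 6) + 3| ≤ (26/3)/m < ϵ.

N = (26/3)/ϵ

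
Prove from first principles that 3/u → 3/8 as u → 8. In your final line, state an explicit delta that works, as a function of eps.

delta = min(4, (32/3)eps)

Fix eps > 0. We seek delta > 0 such that 0 < |u − 8| < delta implies |3/u − (3/8)| < eps.
|3/u − (3/8)| = 3·|8 − u|/(8·|u|) = 3|u − 8|/(8|u|).
Restrict delta ≤ 4. Then |u − 8| < 4 gives |u| > 4, so 8|u| > 32.
Then |3/u − (3/8)| < 3|u − 8|/32, which is < eps when |u − 8| < (32/3)eps.
Take delta = min(4, (32/3)eps). Then 0 < |u − 8| < delta gives both |u − 8| < 4 and |u − 8| < (32/3)eps, so |3/u − (3/8)| < eps.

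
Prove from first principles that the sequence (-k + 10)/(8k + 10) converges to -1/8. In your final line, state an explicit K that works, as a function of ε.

K = (45/32)/ε

Fix ε > 0. For k ≥ 1, |(-k + 10)/(8k + 10) + 1/8| = |90|/(8(8k + 10)) = 90/(8(8k + 10)).
Since 8k + 10 ≥ 8k for k ≥ 1, this is ≤ 90/(8·8k) = (45/32)/k.
So |(-k + 10)/(8k + 10) + 1/8| < ε whenever k > (45/32)/ε.
Take K = (45/32)/ε. If k > K then |(-k + 10)/(8k + 10) + 1/8| ≤ (45/32)/k < ε.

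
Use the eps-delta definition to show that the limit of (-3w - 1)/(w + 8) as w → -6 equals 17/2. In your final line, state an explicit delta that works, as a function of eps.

Let eps > 0 be given. We want delta > 0 with 0 < |w + 6| < delta ⇒ |(-3w - 1)/(w + 8) − (17/2)| < eps.
Combining over a common denominator, (-3w - 1)/(w + 8) − (17/2) = [(-3w - 1)·2 − 17·(w + 8)] / [2·(w + 8)] = -23(w + 6) / (2(w + 8)).
So |(-3w - 1)/(w + 8) − (17/2)| = 23|w + 6| / (2·|w + 8|).
Restrict delta ≤ 1. Then |w + 6| < 1 gives |w + 8| = |(w + 6) + 2| ≥ 2 − 1 = 1.
Hence |(-3w - 1)/(w + 8) − (17/2)| < 23|w + 6|/(2·1) = (23/2)|w + 6|, which is < eps once |w + 6| < (2/23)eps.
Take delta = min(1, (2/23)eps). Then 0 < |w + 6| < delta forces both bounds, so |(-3w - 1)/(w + 8) − (17/2)| < eps.

delta = min(1, (2/23)eps)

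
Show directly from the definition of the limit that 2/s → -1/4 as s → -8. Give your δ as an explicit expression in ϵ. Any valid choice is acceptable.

Let ϵ > 0. We seek δ > 0 such that 0 < |s + 8| < δ implies |2/s + 1/4| < ϵ.
|2/s + 1/4| = 2·|-8 − s|/(8·|s|) = 2|s + 8|/(8|s|).
Require δ ≤ 4 so that |s| > 8 − 4 = 4, hence 8|s| > 32.
Then |2/s + 1/4| < 2|s + 8|/32, which is < ϵ when |s + 8| < 16ϵ.
Take δ = min(4, 16ϵ). Then 0 < |s + 8| < δ gives both |s + 8| < 4 and |s + 8| < 16ϵ, so |2/s + 1/4| < ϵ.

δ = min(4, 16ϵ)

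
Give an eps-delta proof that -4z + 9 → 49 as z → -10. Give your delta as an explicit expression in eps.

delta = eps/4

Let eps > 0. We need delta > 0 so that 0 < |z + 10| < delta implies |(-4z + 9) − 49| < eps.
|(-4z + 9) − 49| = |-4z - 40| = 4|z + 10|.
Thus it suffices that |z + 10| < eps/4.
Choosing delta = eps/4 gives |(-4z + 9) − 49| = 4|z + 10| < eps whenever |z + 10| < delta.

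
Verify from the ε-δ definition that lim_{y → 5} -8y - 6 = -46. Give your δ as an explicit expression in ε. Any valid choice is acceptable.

Fix ε > 0. We need δ > 0 so that 0 < |y − 5| < δ implies |(-8y - 6) + 46| < ε.
Since (-8y - 6) + 46 = -8(y − 5), we have |(-8y - 6) + 46| = 8|y − 5|.
Thus it suffices that |y − 5| < ε/8.
Choosing δ = ε/8 gives |(-8y - 6) + 46| = 8|y − 5| < ε whenever |y − 5| < δ.

δ = ε/8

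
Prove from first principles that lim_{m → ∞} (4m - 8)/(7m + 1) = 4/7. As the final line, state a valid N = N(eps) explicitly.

N = (60/49)/eps

Fix eps > 0. For m ≥ 1, |(4m - 8)/(7m + 1) − (4/7)| = |-60|/(7(7m + 1)) = 60/(7(7m + 1)).
Since 7m + 1 ≥ 7m for m ≥ 1, this is ≤ 60/(7·7m) = (60/49)/m.
So |(4m - 8)/(7m + 1) − (4/7)| < eps whenever m > (60/49)/eps.
Take N = (60/49)/eps. If m > N then |(4m - 8)/(7m + 1) − (4/7)| ≤ (60/49)/m < eps.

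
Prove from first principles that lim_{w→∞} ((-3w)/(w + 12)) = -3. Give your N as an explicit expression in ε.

N = 36/ε

Let ε > 0. We seek N > 0 such that w > N implies |(-3w)/(w + 12) + 3| < ε.
(-3w)/(w + 12) + 3 = ((-3w) − (-3)(w + 12)) / ((w + 12)) = 36/((w + 12)).
For w > 0 we have w + 12 > w, so |(-3w)/(w + 12) + 3| = 36/((w + 12)) < 36/(w) = 36/w.
Thus |(-3w)/(w + 12) + 3| < ε whenever w > 36/ε.
Take N = 36/ε. If w > N then |(-3w)/(w + 12) + 3| < 36/w < ε.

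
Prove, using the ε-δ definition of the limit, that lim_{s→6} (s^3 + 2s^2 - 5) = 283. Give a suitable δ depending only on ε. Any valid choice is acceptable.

Fix ε > 0. We want δ > 0 such that 0 < |s − 6| < δ implies |(s^3 + 2s^2 - 5) − 283| < ε.
(s^3 + 2s^2 - 5) − 283 = s^3 + 2s^2 - 288 = (s − 6)(s^2 + 8s + 48).
So |(s^3 + 2s^2 - 5) − 283| = |s − 6|·|s^2 + 8s + 48|.
Assume first that |s − 6| < 1, so |s| < 7. Then |s^2 + 8s + 48| ≤ 7^2 + 8·7 + 48 = 153.
Hence |(s^3 + 2s^2 - 5) − 283| ≤ 153|s − 6| < ε provided |s − 6| < ε/153.
Choosing δ = min(1, ε/153) ensures both conditions, hence |(s^3 + 2s^2 - 5) − 283| < ε.

δ = min(1, ε/153)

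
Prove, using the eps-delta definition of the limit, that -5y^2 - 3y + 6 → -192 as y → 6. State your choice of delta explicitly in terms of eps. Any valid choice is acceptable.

delta = min(2, eps/73)

Suppose eps > 0. We want delta > 0 such that 0 < |y − 6| < delta implies |(-5y^2 - 3y + 6) + 192| < eps.
(-5y^2 - 3y + 6) + 192 = -5y^2 - 3y + 198 = (y − 6)(-5y - 33).
So |(-5y^2 - 3y + 6) + 192| = |y − 6|·|-5y - 33|.
Assume first that |y − 6| < 2, so |y| < 8. Then |-5y - 33| ≤ 5·8 + 33 = 73.
Hence |(-5y^2 - 3y + 6) + 192| ≤ 73|y − 6| < eps provided |y − 6| < eps/73.
Choosing delta = min(2, eps/73) ensures both conditions, hence |(-5y^2 - 3y + 6) + 192| < eps.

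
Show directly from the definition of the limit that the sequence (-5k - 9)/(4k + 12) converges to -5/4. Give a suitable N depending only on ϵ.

Fix ϵ > 0. For k ≥ 1, |(-5k - 9)/(4k + 12) + 5/4| = |24|/(4(4k + 12)) = 24/(4(4k + 12)).
Since 4k + 12 ≥ 4k for k ≥ 1, this is ≤ 24/(4·4k) = (3/2)/k.
So |(-5k - 9)/(4k + 12) + 5/4| < ϵ whenever k > (3/2)/ϵ.
Take N = (3/2)/ϵ. If k > N then |(-5k - 9)/(4k + 12) + 5/4| ≤ (3/2)/k < ϵ.

N = (3/2)/ϵ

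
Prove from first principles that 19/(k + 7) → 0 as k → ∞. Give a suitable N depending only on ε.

Let ε > 0. For k ≥ 1, |19/(k + 7) − 0| = 19/(k + 7) ≤ 19/k.
We need 19/k < ε, i.e. k > 19/ε.
Take N = 19/ε. If k > N then |19/(k + 7)| ≤ 19/k < ε.

N = 19/ε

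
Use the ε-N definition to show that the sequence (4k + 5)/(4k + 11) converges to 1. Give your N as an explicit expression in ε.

Fix ε > 0. For k ≥ 1, |(4k + 5)/(4k + 11) − 1| = |-24|/(4(4k + 11)) = 24/(4(4k + 11)).
Since 4k + 11 ≥ 4k for k ≥ 1, this is ≤ 24/(4·4k) = (3/2)/k.
So |(4k + 5)/(4k + 11) − 1| < ε whenever k > (3/2)/ε.
Take N = (3/2)/ε. If k > N then |(4k + 5)/(4k + 11) − 1| ≤ (3/2)/k < ε.

N = (3/2)/ε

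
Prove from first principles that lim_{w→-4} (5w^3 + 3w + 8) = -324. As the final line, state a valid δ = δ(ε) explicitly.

δ = min(1, ε/308)

Let ε > 0. We want δ > 0 such that 0 < |w + 4| < δ implies |(5w^3 + 3w + 8) + 324| < ε.
(5w^3 + 3w + 8) + 324 = 5w^3 + 3w + 332 = (w + 4)(5w^2 - 20w + 83).
So |(5w^3 + 3w + 8) + 324| = |w + 4|·|5w^2 - 20w + 83|.
Require δ ≤ 1. Then |w + 4| < 1 gives |w| < 5, and by the triangle inequality |5w^2 - 20w + 83| ≤ 5·5^2 + 20·5 + 83 = 308.
Hence |(5w^3 + 3w + 8) + 324| ≤ 308|w + 4| < ε provided |w + 4| < ε/308.
Take δ = min(1, ε/308). Then 0 < |w + 4| < δ gives both |w + 4| < 1 and |w + 4| < ε/308, so |(5w^3 + 3w + 8) + 324| < ε.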